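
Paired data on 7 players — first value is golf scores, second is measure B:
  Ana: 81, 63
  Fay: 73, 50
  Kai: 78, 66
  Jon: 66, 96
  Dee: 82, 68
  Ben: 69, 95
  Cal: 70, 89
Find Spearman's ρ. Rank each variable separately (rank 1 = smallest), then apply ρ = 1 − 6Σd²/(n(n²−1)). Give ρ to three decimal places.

-0.679

Ranks of variable 1: 6, 4, 5, 1, 7, 2, 3
Ranks of variable 2: 2, 1, 3, 7, 4, 6, 5
d = r₁ − r₂: 4, 3, 2, -6, 3, -4, -2
d²: 16, 9, 4, 36, 9, 16, 4; Σd² = 94
ρ = 1 − 6·94/(7·48) = 1 − 564/336 = -0.679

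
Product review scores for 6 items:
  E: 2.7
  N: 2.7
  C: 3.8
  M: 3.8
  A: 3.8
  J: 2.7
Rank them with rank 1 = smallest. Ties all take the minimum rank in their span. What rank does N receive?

1

Sorted (ascending): 2.7, 2.7, 2.7, 3.8, 3.8, 3.8
The 3 values of 2.7 occupy positions 1–3 → each gets rank 1.
The 3 values of 3.8 occupy positions 4–6 → each gets rank 4.
N has value 2.7 → rank 1.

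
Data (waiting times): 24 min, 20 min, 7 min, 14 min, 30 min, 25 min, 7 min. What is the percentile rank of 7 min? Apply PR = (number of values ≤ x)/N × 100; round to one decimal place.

28.6

N = 7.
Strictly below 7: 0. Equal to 7: 2.
PR = 2/7 × 100 = 28.6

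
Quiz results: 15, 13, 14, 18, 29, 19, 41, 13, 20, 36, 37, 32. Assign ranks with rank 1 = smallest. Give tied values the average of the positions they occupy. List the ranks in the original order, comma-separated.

4, 1.5, 3, 5, 8, 6, 12, 1.5, 7, 10, 11, 9

Sorted (ascending): 13, 13, 14, 15, 18, 19, 20, 29, 32, 36, 37, 41
The 2 values of 13 occupy positions 1–2 → average rank (1+2)/2 = 1.5.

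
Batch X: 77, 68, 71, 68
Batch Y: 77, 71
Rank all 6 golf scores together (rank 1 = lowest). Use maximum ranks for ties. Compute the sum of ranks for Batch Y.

10

Sorted (ascending): 68, 68, 71, 71, 77, 77
The 2 values of 68 occupy positions 1–2 → each gets rank 2.
The 2 values of 71 occupy positions 3–4 → each gets rank 4.
The 2 values of 77 occupy positions 5–6 → each gets rank 6.
Batch Y values → pooled ranks: 77→6, 71→4
Rank sum = 6 + 4 = 10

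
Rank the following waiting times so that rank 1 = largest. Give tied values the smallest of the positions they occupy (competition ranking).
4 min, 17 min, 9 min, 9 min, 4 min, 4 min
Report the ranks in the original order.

Sorted (descending): 17, 9, 9, 4, 4, 4
The 2 values of 9 occupy positions 2–3 → each gets rank 2.
The 3 values of 4 occupy positions 4–6 → each gets rank 4.

4, 1, 2, 2, 4, 4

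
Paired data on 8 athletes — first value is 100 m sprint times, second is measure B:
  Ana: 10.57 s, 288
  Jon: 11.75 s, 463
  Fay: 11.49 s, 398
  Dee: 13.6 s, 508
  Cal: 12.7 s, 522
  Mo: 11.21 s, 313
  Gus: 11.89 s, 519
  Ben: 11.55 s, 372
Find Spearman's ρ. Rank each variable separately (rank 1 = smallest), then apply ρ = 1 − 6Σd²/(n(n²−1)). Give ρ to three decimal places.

0.905

Ranks of variable 1: 1, 5, 3, 8, 7, 2, 6, 4
Ranks of variable 2: 1, 5, 4, 6, 8, 2, 7, 3
d = r₁ − r₂: 0, 0, -1, 2, -1, 0, -1, 1
d²: 0, 0, 1, 4, 1, 0, 1, 1; Σd² = 8
ρ = 1 − 6·8/(8·63) = 1 − 48/504 = 0.905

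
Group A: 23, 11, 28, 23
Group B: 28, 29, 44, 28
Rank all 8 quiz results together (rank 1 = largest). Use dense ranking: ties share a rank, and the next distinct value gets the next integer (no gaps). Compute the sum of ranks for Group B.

9

Sorted (descending): 44, 29, 28, 28, 28, 23, 23, 11
The 3 values of 28 share dense rank 3.
The 2 values of 23 share dense rank 4.
Remaining distinct values take the next consecutive integers.
Group B values → pooled ranks: 28→3, 29→2, 44→1, 28→3
Rank sum = 3 + 2 + 1 + 3 = 9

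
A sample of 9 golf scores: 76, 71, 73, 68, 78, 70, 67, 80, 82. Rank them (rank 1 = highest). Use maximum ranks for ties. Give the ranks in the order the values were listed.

Sorted (descending): 82, 80, 78, 76, 73, 71, 70, 68, 67
No ties — each value takes its position as its rank.

4, 6, 5, 8, 3, 7, 9, 2, 1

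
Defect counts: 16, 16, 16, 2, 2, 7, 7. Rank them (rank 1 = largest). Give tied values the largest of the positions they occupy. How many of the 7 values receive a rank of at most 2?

Sorted (descending): 16, 16, 16, 7, 7, 2, 2
The 3 values of 16 occupy positions 1–3 → each gets rank 3.
The 2 values of 7 occupy positions 4–5 → each gets rank 5.
The 2 values of 2 occupy positions 6–7 → each gets rank 7.
Ranks ≤ 2: {} → 0 values.

0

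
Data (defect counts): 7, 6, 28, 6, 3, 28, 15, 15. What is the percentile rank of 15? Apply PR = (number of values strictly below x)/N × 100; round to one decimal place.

N = 8.
Strictly below 15: 4. Equal to 15: 2.
PR = 4/8 × 100 = 50.0

50.0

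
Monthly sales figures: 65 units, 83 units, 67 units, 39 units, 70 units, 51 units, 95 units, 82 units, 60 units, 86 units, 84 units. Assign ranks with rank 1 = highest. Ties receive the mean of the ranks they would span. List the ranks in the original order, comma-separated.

Sorted (descending): 95, 86, 84, 83, 82, 70, 67, 65, 60, 51, 39
No ties — each value takes its position as its rank.

8, 4, 7, 11, 6, 10, 1, 5, 9, 2, 3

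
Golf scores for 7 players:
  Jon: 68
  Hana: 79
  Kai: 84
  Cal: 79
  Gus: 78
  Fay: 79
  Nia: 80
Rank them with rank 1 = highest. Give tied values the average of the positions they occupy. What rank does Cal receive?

Sorted (descending): 84, 80, 79, 79, 79, 78, 68
The 3 values of 79 occupy positions 3–5 → average rank 4.
Cal has value 79 → rank 4.

4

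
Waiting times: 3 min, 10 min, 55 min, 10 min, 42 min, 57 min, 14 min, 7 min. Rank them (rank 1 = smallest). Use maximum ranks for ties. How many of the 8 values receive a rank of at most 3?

Sorted (ascending): 3, 7, 10, 10, 14, 42, 55, 57
The 2 values of 10 occupy positions 3–4 → each gets rank 4.
Ranks ≤ 3: {1, 2} → 2 values.

2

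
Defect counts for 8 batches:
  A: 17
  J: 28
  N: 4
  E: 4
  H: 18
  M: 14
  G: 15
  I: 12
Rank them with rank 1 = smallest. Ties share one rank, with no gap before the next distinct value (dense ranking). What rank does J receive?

7

Sorted (ascending): 4, 4, 12, 14, 15, 17, 18, 28
The 2 values of 4 share dense rank 1.
Remaining distinct values take the next consecutive integers.
J has value 28 → rank 7.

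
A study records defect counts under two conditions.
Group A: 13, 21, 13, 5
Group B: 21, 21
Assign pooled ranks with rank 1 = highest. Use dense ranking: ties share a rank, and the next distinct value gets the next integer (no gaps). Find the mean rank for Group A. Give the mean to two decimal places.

2.00

Sorted (descending): 21, 21, 21, 13, 13, 5
The 3 values of 21 share dense rank 1.
The 2 values of 13 share dense rank 2.
Remaining distinct values take the next consecutive integers.
Group A values → pooled ranks: 13→2, 21→1, 13→2, 5→3
Mean rank = (2 + 1 + 2 + 3) / 4 = 2.00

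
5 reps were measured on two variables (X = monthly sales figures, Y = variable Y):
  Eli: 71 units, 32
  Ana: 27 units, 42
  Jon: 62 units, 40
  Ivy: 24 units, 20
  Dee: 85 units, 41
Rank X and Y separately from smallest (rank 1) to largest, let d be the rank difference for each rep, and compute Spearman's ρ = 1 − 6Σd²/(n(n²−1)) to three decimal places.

Ranks of variable 1: 4, 2, 3, 1, 5
Ranks of variable 2: 2, 5, 3, 1, 4
d = r₁ − r₂: 2, -3, 0, 0, 1
d²: 4, 9, 0, 0, 1; Σd² = 14
ρ = 1 − 6·14/(5·24) = 1 − 84/120 = 0.300

0.300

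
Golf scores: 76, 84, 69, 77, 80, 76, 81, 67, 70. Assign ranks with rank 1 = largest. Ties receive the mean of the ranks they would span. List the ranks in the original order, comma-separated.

5.5, 1, 8, 4, 3, 5.5, 2, 9, 7

Sorted (descending): 84, 81, 80, 77, 76, 76, 70, 69, 67
The 2 values of 76 occupy positions 5–6 → average rank (5+6)/2 = 5.5.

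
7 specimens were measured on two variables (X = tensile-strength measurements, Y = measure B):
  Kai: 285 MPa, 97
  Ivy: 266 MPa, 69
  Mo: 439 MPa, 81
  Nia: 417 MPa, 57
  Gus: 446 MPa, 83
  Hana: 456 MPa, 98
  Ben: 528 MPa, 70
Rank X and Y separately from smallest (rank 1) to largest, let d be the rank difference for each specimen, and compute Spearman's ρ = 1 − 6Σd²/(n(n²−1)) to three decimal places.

Ranks of variable 1: 2, 1, 4, 3, 5, 6, 7
Ranks of variable 2: 6, 2, 4, 1, 5, 7, 3
d = r₁ − r₂: -4, -1, 0, 2, 0, -1, 4
d²: 16, 1, 0, 4, 0, 1, 16; Σd² = 38
ρ = 1 − 6·38/(7·48) = 1 − 228/336 = 0.321

0.321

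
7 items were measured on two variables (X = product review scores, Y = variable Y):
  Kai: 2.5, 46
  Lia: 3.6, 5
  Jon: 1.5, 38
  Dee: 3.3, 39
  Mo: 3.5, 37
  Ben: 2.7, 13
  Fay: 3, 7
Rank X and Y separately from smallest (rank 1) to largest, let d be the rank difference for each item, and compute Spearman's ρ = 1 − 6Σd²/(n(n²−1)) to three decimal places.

Ranks of variable 1: 2, 7, 1, 5, 6, 3, 4
Ranks of variable 2: 7, 1, 5, 6, 4, 3, 2
d = r₁ − r₂: -5, 6, -4, -1, 2, 0, 2
d²: 25, 36, 16, 1, 4, 0, 4; Σd² = 86
ρ = 1 − 6·86/(7·48) = 1 − 516/336 = -0.536

-0.536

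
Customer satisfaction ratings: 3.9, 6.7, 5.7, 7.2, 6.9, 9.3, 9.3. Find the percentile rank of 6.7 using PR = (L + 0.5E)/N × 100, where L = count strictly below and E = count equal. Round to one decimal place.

N = 7.
Strictly below 6.7: 2. Equal to 6.7: 1.
PR = (2 + 0.5·1)/7 × 100 = 35.7

35.7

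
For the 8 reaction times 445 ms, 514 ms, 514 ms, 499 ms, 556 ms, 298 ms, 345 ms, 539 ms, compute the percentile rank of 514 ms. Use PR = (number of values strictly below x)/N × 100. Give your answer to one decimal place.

50.0

N = 8.
Strictly below 514: 4. Equal to 514: 2.
PR = 4/8 × 100 = 50.0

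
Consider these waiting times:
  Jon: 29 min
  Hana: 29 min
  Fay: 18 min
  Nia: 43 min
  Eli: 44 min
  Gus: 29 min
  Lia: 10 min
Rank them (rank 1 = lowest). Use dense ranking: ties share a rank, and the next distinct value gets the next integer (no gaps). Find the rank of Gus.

3

Sorted (ascending): 10, 18, 29, 29, 29, 43, 44
The 3 values of 29 share dense rank 3.
Remaining distinct values take the next consecutive integers.
Gus has value 29 min → rank 3.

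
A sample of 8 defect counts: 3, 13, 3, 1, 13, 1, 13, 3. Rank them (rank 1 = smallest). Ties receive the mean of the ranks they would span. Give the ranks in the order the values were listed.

Sorted (ascending): 1, 1, 3, 3, 3, 13, 13, 13
The 2 values of 1 occupy positions 1–2 → average rank (1+2)/2 = 1.5.
The 3 values of 3 occupy positions 3–5 → average rank 4.
The 3 values of 13 occupy positions 6–8 → average rank 7.

4, 7, 4, 1.5, 7, 1.5, 7, 4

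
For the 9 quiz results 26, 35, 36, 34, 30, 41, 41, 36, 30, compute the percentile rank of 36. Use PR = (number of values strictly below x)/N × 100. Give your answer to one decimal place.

N = 9.
Strictly below 36: 5. Equal to 36: 2.
PR = 5/9 × 100 = 55.6

55.6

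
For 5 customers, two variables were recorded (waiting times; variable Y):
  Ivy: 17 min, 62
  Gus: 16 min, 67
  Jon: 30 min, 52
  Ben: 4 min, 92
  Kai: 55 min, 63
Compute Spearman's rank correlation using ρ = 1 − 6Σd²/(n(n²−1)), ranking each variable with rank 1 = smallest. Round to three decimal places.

Ranks of variable 1: 3, 2, 4, 1, 5
Ranks of variable 2: 2, 4, 1, 5, 3
d = r₁ − r₂: 1, -2, 3, -4, 2
d²: 1, 4, 9, 16, 4; Σd² = 34
ρ = 1 − 6·34/(5·24) = 1 − 204/120 = -0.700

-0.700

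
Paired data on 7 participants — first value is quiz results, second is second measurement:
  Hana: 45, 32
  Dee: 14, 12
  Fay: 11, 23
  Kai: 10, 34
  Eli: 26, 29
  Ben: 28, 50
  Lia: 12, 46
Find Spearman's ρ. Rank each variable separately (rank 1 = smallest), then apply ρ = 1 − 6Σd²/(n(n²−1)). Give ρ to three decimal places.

0.143

Ranks of variable 1: 7, 4, 2, 1, 5, 6, 3
Ranks of variable 2: 4, 1, 2, 5, 3, 7, 6
d = r₁ − r₂: 3, 3, 0, -4, 2, -1, -3
d²: 9, 9, 0, 16, 4, 1, 9; Σd² = 48
ρ = 1 − 6·48/(7·48) = 1 − 288/336 = 0.143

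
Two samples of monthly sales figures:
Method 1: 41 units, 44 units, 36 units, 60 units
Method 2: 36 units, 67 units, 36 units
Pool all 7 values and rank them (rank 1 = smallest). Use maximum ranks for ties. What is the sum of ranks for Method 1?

Sorted (ascending): 36, 36, 36, 41, 44, 60, 67
The 3 values of 36 occupy positions 1–3 → each gets rank 3.
Method 1 values → pooled ranks: 41→4, 44→5, 36→3, 60→6
Rank sum = 4 + 5 + 3 + 6 = 18

18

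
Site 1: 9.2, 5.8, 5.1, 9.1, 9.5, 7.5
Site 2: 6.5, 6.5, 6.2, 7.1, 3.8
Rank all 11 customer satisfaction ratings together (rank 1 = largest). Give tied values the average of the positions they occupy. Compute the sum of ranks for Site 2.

37

Sorted (descending): 9.5, 9.2, 9.1, 7.5, 7.1, 6.5, 6.5, 6.2, 5.8, 5.1, 3.8
The 2 values of 6.5 occupy positions 6–7 → average rank (6+7)/2 = 6.5.
Site 2 values → pooled ranks: 6.5→6.5, 6.5→6.5, 6.2→8, 7.1→5, 3.8→11
Rank sum = 6.5 + 6.5 + 8 + 5 + 11 = 37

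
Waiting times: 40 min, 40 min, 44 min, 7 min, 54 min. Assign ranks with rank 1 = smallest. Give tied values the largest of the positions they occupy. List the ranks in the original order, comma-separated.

Sorted (ascending): 7, 40, 40, 44, 54
The 2 values of 40 occupy positions 2–3 → each gets rank 3.

3, 3, 4, 1, 5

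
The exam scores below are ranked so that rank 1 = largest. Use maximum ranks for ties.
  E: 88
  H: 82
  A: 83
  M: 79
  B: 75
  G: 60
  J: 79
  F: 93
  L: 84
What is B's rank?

Sorted (descending): 93, 88, 84, 83, 82, 79, 79, 75, 60
The 2 values of 79 occupy positions 6–7 → each gets rank 7.
B has value 75 → rank 8.

8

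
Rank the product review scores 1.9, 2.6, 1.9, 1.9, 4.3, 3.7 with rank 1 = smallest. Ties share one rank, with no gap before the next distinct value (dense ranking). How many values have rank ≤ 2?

Sorted (ascending): 1.9, 1.9, 1.9, 2.6, 3.7, 4.3
The 3 values of 1.9 share dense rank 1.
Remaining distinct values take the next consecutive integers.
Ranks ≤ 2: {1, 1, 1, 2} → 4 values.

4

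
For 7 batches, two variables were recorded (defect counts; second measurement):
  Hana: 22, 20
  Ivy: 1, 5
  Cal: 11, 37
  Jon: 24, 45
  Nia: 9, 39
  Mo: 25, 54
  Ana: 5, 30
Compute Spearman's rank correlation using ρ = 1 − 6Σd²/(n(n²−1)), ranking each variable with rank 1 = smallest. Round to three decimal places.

Ranks of variable 1: 5, 1, 4, 6, 3, 7, 2
Ranks of variable 2: 2, 1, 4, 6, 5, 7, 3
d = r₁ − r₂: 3, 0, 0, 0, -2, 0, -1
d²: 9, 0, 0, 0, 4, 0, 1; Σd² = 14
ρ = 1 − 6·14/(7·48) = 1 − 84/336 = 0.750

0.750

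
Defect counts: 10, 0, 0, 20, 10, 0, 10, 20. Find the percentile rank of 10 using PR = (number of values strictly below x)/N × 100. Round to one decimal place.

N = 8.
Strictly below 10: 3. Equal to 10: 3.
PR = 3/8 × 100 = 37.5

37.5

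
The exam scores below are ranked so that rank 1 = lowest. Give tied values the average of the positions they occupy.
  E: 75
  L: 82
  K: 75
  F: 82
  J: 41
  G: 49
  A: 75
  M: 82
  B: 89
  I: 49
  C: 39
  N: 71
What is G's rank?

3.5

Sorted (ascending): 39, 41, 49, 49, 71, 75, 75, 75, 82, 82, 82, 89
The 2 values of 49 occupy positions 3–4 → average rank (3+4)/2 = 3.5.
The 3 values of 75 occupy positions 6–8 → average rank 7.
The 3 values of 82 occupy positions 9–11 → average rank 10.
G has value 49 → rank 3.5.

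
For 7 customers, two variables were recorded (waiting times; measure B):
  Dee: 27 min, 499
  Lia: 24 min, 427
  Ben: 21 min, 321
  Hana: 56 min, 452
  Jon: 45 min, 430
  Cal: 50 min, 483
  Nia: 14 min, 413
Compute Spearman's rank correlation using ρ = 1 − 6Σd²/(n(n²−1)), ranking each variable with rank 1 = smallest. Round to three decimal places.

0.714

Ranks of variable 1: 4, 3, 2, 7, 5, 6, 1
Ranks of variable 2: 7, 3, 1, 5, 4, 6, 2
d = r₁ − r₂: -3, 0, 1, 2, 1, 0, -1
d²: 9, 0, 1, 4, 1, 0, 1; Σd² = 16
ρ = 1 − 6·16/(7·48) = 1 − 96/336 = 0.714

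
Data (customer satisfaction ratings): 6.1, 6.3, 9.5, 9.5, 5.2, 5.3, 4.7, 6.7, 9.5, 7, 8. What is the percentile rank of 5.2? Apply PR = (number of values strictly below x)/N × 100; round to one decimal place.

9.1

N = 11.
Strictly below 5.2: 1. Equal to 5.2: 1.
PR = 1/11 × 100 = 9.1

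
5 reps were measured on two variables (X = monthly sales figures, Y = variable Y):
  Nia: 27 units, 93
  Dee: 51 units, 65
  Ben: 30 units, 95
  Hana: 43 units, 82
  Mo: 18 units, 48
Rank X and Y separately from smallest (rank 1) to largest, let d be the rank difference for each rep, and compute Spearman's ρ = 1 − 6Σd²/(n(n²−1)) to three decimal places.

Ranks of variable 1: 2, 5, 3, 4, 1
Ranks of variable 2: 4, 2, 5, 3, 1
d = r₁ − r₂: -2, 3, -2, 1, 0
d²: 4, 9, 4, 1, 0; Σd² = 18
ρ = 1 − 6·18/(5·24) = 1 − 108/120 = 0.100

0.100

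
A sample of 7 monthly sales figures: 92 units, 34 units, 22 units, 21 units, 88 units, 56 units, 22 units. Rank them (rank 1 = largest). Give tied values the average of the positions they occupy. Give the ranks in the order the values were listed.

1, 4, 5.5, 7, 2, 3, 5.5

Sorted (descending): 92, 88, 56, 34, 22, 22, 21
The 2 values of 22 occupy positions 5–6 → average rank (5+6)/2 = 5.5.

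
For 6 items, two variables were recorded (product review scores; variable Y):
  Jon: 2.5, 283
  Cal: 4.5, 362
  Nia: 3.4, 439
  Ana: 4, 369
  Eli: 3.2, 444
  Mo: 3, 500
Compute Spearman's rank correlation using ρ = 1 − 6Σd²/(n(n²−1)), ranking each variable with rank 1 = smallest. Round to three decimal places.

Ranks of variable 1: 1, 6, 4, 5, 3, 2
Ranks of variable 2: 1, 2, 4, 3, 5, 6
d = r₁ − r₂: 0, 4, 0, 2, -2, -4
d²: 0, 16, 0, 4, 4, 16; Σd² = 40
ρ = 1 − 6·40/(6·35) = 1 − 240/210 = -0.143

-0.143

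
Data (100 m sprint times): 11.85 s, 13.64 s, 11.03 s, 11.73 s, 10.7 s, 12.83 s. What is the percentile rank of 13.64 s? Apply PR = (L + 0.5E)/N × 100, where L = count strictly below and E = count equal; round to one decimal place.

91.7

N = 6.
Strictly below 13.64: 5. Equal to 13.64: 1.
PR = (5 + 0.5·1)/6 × 100 = 91.7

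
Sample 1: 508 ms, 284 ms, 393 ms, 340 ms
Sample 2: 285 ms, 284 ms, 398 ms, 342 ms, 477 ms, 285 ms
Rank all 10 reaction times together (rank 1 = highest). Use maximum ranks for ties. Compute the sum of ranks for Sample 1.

Sorted (descending): 508, 477, 398, 393, 342, 340, 285, 285, 284, 284
The 2 values of 285 occupy positions 7–8 → each gets rank 8.
The 2 values of 284 occupy positions 9–10 → each gets rank 10.
Sample 1 values → pooled ranks: 508→1, 284→10, 393→4, 340→6
Rank sum = 1 + 10 + 4 + 6 = 21

21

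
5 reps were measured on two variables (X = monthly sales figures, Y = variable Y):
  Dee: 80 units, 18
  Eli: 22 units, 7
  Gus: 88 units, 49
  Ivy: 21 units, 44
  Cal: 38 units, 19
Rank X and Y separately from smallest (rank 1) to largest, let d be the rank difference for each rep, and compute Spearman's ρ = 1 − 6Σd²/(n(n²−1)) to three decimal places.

Ranks of variable 1: 4, 2, 5, 1, 3
Ranks of variable 2: 2, 1, 5, 4, 3
d = r₁ − r₂: 2, 1, 0, -3, 0
d²: 4, 1, 0, 9, 0; Σd² = 14
ρ = 1 − 6·14/(5·24) = 1 − 84/120 = 0.300

0.300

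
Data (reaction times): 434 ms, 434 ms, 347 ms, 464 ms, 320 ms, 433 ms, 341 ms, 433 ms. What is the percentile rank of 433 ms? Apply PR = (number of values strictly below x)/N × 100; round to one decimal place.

37.5

N = 8.
Strictly below 433: 3. Equal to 433: 2.
PR = 3/8 × 100 = 37.5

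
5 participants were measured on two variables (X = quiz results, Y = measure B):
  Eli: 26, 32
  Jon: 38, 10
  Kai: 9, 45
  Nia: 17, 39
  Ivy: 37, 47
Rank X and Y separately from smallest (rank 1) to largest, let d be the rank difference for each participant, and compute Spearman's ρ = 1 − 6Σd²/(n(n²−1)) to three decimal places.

Ranks of variable 1: 3, 5, 1, 2, 4
Ranks of variable 2: 2, 1, 4, 3, 5
d = r₁ − r₂: 1, 4, -3, -1, -1
d²: 1, 16, 9, 1, 1; Σd² = 28
ρ = 1 − 6·28/(5·24) = 1 − 168/120 = -0.400

-0.400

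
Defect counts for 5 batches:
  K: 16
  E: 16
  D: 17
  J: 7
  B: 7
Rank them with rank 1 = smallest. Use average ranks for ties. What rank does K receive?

Sorted (ascending): 7, 7, 16, 16, 17
The 2 values of 7 occupy positions 1–2 → average rank (1+2)/2 = 1.5.
The 2 values of 16 occupy positions 3–4 → average rank (3+4)/2 = 3.5.
K has value 16 → rank 3.5.

3.5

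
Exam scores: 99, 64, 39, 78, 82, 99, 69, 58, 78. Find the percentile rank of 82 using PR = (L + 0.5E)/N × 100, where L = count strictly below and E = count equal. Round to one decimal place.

72.2

N = 9.
Strictly below 82: 6. Equal to 82: 1.
PR = (6 + 0.5·1)/9 × 100 = 72.2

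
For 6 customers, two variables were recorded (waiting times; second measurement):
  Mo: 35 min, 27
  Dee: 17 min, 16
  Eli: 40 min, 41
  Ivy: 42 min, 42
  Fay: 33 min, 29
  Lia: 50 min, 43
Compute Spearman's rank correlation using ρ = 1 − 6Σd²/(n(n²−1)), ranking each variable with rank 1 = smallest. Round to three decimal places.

Ranks of variable 1: 3, 1, 4, 5, 2, 6
Ranks of variable 2: 2, 1, 4, 5, 3, 6
d = r₁ − r₂: 1, 0, 0, 0, -1, 0
d²: 1, 0, 0, 0, 1, 0; Σd² = 2
ρ = 1 − 6·2/(6·35) = 1 − 12/210 = 0.943

0.943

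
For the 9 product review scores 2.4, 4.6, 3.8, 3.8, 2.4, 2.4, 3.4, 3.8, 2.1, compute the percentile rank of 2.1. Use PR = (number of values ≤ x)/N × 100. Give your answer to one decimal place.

N = 9.
Strictly below 2.1: 0. Equal to 2.1: 1.
PR = 1/9 × 100 = 11.1

11.1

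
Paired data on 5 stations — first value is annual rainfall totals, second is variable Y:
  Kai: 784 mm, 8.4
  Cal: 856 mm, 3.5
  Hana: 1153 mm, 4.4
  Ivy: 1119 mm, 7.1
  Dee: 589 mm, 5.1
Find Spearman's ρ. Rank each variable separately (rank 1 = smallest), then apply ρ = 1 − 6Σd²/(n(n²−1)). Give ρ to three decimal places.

-0.300

Ranks of variable 1: 2, 3, 5, 4, 1
Ranks of variable 2: 5, 1, 2, 4, 3
d = r₁ − r₂: -3, 2, 3, 0, -2
d²: 9, 4, 9, 0, 4; Σd² = 26
ρ = 1 − 6·26/(5·24) = 1 − 156/120 = -0.300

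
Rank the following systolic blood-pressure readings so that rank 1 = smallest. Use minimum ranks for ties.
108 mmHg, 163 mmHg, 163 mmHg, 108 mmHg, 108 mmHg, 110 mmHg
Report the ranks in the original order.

1, 5, 5, 1, 1, 4

Sorted (ascending): 108, 108, 108, 110, 163, 163
The 3 values of 108 occupy positions 1–3 → each gets rank 1.
The 2 values of 163 occupy positions 5–6 → each gets rank 5.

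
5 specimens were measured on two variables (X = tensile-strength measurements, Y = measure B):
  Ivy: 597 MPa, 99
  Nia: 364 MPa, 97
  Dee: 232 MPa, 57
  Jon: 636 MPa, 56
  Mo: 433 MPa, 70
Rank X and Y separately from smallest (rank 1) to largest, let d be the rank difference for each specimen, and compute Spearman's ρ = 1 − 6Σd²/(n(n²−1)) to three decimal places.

Ranks of variable 1: 4, 2, 1, 5, 3
Ranks of variable 2: 5, 4, 2, 1, 3
d = r₁ − r₂: -1, -2, -1, 4, 0
d²: 1, 4, 1, 16, 0; Σd² = 22
ρ = 1 − 6·22/(5·24) = 1 − 132/120 = -0.100

-0.100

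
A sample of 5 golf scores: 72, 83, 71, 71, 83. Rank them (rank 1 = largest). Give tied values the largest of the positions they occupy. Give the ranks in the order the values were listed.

3, 2, 5, 5, 2

Sorted (descending): 83, 83, 72, 71, 71
The 2 values of 83 occupy positions 1–2 → each gets rank 2.
The 2 values of 71 occupy positions 4–5 → each gets rank 5.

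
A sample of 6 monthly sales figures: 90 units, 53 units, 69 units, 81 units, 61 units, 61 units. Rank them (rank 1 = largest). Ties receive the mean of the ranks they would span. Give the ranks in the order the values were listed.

1, 6, 3, 2, 4.5, 4.5

Sorted (descending): 90, 81, 69, 61, 61, 53
The 2 values of 61 occupy positions 4–5 → average rank (4+5)/2 = 4.5.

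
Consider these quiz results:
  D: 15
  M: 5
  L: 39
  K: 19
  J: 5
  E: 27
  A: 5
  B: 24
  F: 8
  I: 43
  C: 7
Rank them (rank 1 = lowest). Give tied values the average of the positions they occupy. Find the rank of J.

2

Sorted (ascending): 5, 5, 5, 7, 8, 15, 19, 24, 27, 39, 43
The 3 values of 5 occupy positions 1–3 → average rank 2.
J has value 5 → rank 2.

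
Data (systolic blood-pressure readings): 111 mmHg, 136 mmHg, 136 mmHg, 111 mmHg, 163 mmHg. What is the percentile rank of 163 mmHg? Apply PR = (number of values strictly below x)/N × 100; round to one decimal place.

80.0

N = 5.
Strictly below 163: 4. Equal to 163: 1.
PR = 4/5 × 100 = 80.0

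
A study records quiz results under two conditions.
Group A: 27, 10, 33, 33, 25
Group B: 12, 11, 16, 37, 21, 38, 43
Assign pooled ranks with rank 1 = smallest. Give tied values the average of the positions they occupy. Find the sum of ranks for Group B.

Sorted (ascending): 10, 11, 12, 16, 21, 25, 27, 33, 33, 37, 38, 43
The 2 values of 33 occupy positions 8–9 → average rank (8+9)/2 = 8.5.
Group B values → pooled ranks: 12→3, 11→2, 16→4, 37→10, 21→5, 38→11, 43→12
Rank sum = 3 + 2 + 4 + 10 + 5 + 11 + 12 = 47

47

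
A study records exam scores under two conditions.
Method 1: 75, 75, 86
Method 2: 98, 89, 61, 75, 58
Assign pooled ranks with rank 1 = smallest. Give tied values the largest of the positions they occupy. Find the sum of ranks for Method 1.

Sorted (ascending): 58, 61, 75, 75, 75, 86, 89, 98
The 3 values of 75 occupy positions 3–5 → each gets rank 5.
Method 1 values → pooled ranks: 75→5, 75→5, 86→6
Rank sum = 5 + 5 + 6 = 16

16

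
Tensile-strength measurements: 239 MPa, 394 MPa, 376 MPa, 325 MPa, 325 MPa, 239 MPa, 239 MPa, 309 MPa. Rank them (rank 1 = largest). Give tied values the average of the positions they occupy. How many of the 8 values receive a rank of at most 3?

2

Sorted (descending): 394, 376, 325, 325, 309, 239, 239, 239
The 2 values of 325 occupy positions 3–4 → average rank (3+4)/2 = 3.5.
The 3 values of 239 occupy positions 6–8 → average rank 7.
Ranks ≤ 3: {1, 2} → 2 values.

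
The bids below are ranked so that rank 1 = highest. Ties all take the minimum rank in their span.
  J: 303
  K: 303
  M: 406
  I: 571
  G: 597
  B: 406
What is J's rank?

5

Sorted (descending): 597, 571, 406, 406, 303, 303
The 2 values of 406 occupy positions 3–4 → each gets rank 3.
The 2 values of 303 occupy positions 5–6 → each gets rank 5.
J has value 303 → rank 5.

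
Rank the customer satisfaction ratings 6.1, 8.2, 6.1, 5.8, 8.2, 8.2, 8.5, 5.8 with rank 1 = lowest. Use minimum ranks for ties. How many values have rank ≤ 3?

Sorted (ascending): 5.8, 5.8, 6.1, 6.1, 8.2, 8.2, 8.2, 8.5
The 2 values of 5.8 occupy positions 1–2 → each gets rank 1.
The 2 values of 6.1 occupy positions 3–4 → each gets rank 3.
The 3 values of 8.2 occupy positions 5–7 → each gets rank 5.
Ranks ≤ 3: {1, 1, 3, 3} → 4 values.

4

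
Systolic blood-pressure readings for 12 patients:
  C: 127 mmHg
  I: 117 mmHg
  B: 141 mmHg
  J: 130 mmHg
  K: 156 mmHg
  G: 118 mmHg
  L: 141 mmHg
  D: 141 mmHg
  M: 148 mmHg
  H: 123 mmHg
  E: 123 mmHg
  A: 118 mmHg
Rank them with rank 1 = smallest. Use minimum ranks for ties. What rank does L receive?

8

Sorted (ascending): 117, 118, 118, 123, 123, 127, 130, 141, 141, 141, 148, 156
The 2 values of 118 occupy positions 2–3 → each gets rank 2.
The 2 values of 123 occupy positions 4–5 → each gets rank 4.
The 3 values of 141 occupy positions 8–10 → each gets rank 8.
L has value 141 mmHg → rank 8.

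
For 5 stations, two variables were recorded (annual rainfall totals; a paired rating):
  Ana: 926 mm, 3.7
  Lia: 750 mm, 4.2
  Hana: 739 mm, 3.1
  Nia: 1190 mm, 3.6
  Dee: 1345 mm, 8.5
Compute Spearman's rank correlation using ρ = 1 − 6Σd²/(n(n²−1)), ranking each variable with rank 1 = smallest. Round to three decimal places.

Ranks of variable 1: 3, 2, 1, 4, 5
Ranks of variable 2: 3, 4, 1, 2, 5
d = r₁ − r₂: 0, -2, 0, 2, 0
d²: 0, 4, 0, 4, 0; Σd² = 8
ρ = 1 − 6·8/(5·24) = 1 − 48/120 = 0.600

0.600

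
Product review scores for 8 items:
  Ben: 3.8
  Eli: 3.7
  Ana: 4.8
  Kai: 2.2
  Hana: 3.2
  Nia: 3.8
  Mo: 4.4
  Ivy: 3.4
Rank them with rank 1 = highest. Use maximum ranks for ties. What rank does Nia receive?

Sorted (descending): 4.8, 4.4, 3.8, 3.8, 3.7, 3.4, 3.2, 2.2
The 2 values of 3.8 occupy positions 3–4 → each gets rank 4.
Nia has value 3.8 → rank 4.

4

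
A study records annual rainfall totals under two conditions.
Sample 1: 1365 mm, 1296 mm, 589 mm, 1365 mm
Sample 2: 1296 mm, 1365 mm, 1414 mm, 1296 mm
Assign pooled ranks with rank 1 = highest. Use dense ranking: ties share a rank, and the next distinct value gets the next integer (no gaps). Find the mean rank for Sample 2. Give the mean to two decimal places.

2.25

Sorted (descending): 1414, 1365, 1365, 1365, 1296, 1296, 1296, 589
The 3 values of 1365 share dense rank 2.
The 3 values of 1296 share dense rank 3.
Remaining distinct values take the next consecutive integers.
Sample 2 values → pooled ranks: 1296→3, 1365→2, 1414→1, 1296→3
Mean rank = (3 + 2 + 1 + 3) / 4 = 2.25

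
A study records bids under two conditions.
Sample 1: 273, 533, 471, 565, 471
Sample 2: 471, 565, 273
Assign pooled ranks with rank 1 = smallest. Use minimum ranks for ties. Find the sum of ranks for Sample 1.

Sorted (ascending): 273, 273, 471, 471, 471, 533, 565, 565
The 2 values of 273 occupy positions 1–2 → each gets rank 1.
The 3 values of 471 occupy positions 3–5 → each gets rank 3.
The 2 values of 565 occupy positions 7–8 → each gets rank 7.
Sample 1 values → pooled ranks: 273→1, 533→6, 471→3, 565→7, 471→3
Rank sum = 1 + 6 + 3 + 7 + 3 = 20

20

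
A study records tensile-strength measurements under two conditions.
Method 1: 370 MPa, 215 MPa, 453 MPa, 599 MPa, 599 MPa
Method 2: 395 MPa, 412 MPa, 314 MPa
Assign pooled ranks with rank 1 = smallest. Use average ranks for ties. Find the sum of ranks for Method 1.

Sorted (ascending): 215, 314, 370, 395, 412, 453, 599, 599
The 2 values of 599 occupy positions 7–8 → average rank (7+8)/2 = 7.5.
Method 1 values → pooled ranks: 370→3, 215→1, 453→6, 599→7.5, 599→7.5
Rank sum = 3 + 1 + 6 + 7.5 + 7.5 = 25

25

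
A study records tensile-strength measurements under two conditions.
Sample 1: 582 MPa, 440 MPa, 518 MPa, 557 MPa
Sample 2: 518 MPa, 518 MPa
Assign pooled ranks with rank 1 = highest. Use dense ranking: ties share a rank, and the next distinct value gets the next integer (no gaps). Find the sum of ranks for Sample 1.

Sorted (descending): 582, 557, 518, 518, 518, 440
The 3 values of 518 share dense rank 3.
Remaining distinct values take the next consecutive integers.
Sample 1 values → pooled ranks: 582→1, 440→4, 518→3, 557→2
Rank sum = 1 + 4 + 3 + 2 = 10

10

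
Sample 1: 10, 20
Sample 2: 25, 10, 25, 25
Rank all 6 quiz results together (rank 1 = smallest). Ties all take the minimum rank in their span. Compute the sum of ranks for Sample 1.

Sorted (ascending): 10, 10, 20, 25, 25, 25
The 2 values of 10 occupy positions 1–2 → each gets rank 1.
The 3 values of 25 occupy positions 4–6 → each gets rank 4.
Sample 1 values → pooled ranks: 10→1, 20→3
Rank sum = 1 + 3 = 4

4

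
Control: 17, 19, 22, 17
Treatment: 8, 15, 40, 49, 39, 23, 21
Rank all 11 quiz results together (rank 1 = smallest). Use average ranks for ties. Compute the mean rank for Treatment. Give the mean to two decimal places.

Sorted (ascending): 8, 15, 17, 17, 19, 21, 22, 23, 39, 40, 49
The 2 values of 17 occupy positions 3–4 → average rank (3+4)/2 = 3.5.
Treatment values → pooled ranks: 8→1, 15→2, 40→10, 49→11, 39→9, 23→8, 21→6
Mean rank = (1 + 2 + 10 + 11 + 9 + 8 + 6) / 7 = 6.71

6.71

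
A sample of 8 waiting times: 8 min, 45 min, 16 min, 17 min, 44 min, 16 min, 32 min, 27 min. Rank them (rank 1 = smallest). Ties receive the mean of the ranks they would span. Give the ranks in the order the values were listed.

Sorted (ascending): 8, 16, 16, 17, 27, 32, 44, 45
The 2 values of 16 occupy positions 2–3 → average rank (2+3)/2 = 2.5.

1, 8, 2.5, 4, 7, 2.5, 6, 5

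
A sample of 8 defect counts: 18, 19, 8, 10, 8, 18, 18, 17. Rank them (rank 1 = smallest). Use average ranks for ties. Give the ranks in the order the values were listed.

6, 8, 1.5, 3, 1.5, 6, 6, 4

Sorted (ascending): 8, 8, 10, 17, 18, 18, 18, 19
The 2 values of 8 occupy positions 1–2 → average rank (1+2)/2 = 1.5.
The 3 values of 18 occupy positions 5–7 → average rank 6.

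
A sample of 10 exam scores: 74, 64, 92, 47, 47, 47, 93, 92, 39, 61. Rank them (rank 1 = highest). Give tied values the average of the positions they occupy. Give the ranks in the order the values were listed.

Sorted (descending): 93, 92, 92, 74, 64, 61, 47, 47, 47, 39
The 2 values of 92 occupy positions 2–3 → average rank (2+3)/2 = 2.5.
The 3 values of 47 occupy positions 7–9 → average rank 8.

4, 5, 2.5, 8, 8, 8, 1, 2.5, 10, 6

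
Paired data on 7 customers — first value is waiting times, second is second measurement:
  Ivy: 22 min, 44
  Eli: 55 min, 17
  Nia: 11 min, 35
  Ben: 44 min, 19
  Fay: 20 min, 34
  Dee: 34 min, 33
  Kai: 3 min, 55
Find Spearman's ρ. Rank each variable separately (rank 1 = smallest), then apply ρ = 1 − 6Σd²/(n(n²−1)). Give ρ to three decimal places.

Ranks of variable 1: 4, 7, 2, 6, 3, 5, 1
Ranks of variable 2: 6, 1, 5, 2, 4, 3, 7
d = r₁ − r₂: -2, 6, -3, 4, -1, 2, -6
d²: 4, 36, 9, 16, 1, 4, 36; Σd² = 106
ρ = 1 − 6·106/(7·48) = 1 − 636/336 = -0.893

-0.893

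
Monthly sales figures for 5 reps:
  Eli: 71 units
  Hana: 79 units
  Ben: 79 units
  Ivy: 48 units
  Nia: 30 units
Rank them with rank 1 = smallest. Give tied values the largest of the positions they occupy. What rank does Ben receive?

Sorted (ascending): 30, 48, 71, 79, 79
The 2 values of 79 occupy positions 4–5 → each gets rank 5.
Ben has value 79 units → rank 5.

5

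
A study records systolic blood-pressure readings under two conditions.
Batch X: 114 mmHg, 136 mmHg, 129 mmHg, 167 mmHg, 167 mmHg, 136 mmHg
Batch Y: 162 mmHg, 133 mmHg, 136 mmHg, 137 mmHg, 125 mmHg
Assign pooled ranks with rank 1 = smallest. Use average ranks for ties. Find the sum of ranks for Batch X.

Sorted (ascending): 114, 125, 129, 133, 136, 136, 136, 137, 162, 167, 167
The 3 values of 136 occupy positions 5–7 → average rank 6.
The 2 values of 167 occupy positions 10–11 → average rank (10+11)/2 = 10.5.
Batch X values → pooled ranks: 114→1, 136→6, 129→3, 167→10.5, 167→10.5, 136→6
Rank sum = 1 + 6 + 3 + 10.5 + 10.5 + 6 = 37

37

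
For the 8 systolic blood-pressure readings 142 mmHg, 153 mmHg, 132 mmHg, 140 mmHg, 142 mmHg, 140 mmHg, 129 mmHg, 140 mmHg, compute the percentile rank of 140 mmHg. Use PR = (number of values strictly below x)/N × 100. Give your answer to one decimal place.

N = 8.
Strictly below 140: 2. Equal to 140: 3.
PR = 2/8 × 100 = 25.0

25.0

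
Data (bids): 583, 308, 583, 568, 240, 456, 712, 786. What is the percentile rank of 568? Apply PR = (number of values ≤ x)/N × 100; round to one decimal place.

N = 8.
Strictly below 568: 3. Equal to 568: 1.
PR = 4/8 × 100 = 50.0

50.0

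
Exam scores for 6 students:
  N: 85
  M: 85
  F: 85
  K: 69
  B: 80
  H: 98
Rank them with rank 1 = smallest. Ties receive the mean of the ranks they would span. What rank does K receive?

1

Sorted (ascending): 69, 80, 85, 85, 85, 98
The 3 values of 85 occupy positions 3–5 → average rank 4.
K has value 69 → rank 1.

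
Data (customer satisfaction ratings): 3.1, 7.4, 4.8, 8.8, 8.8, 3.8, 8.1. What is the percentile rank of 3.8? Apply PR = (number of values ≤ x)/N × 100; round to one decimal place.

28.6

N = 7.
Strictly below 3.8: 1. Equal to 3.8: 1.
PR = 2/7 × 100 = 28.6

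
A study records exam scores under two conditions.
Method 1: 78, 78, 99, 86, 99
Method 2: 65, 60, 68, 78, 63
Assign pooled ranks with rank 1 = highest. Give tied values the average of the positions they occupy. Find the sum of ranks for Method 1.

Sorted (descending): 99, 99, 86, 78, 78, 78, 68, 65, 63, 60
The 2 values of 99 occupy positions 1–2 → average rank (1+2)/2 = 1.5.
The 3 values of 78 occupy positions 4–6 → average rank 5.
Method 1 values → pooled ranks: 78→5, 78→5, 99→1.5, 86→3, 99→1.5
Rank sum = 5 + 5 + 1.5 + 3 + 1.5 = 16

16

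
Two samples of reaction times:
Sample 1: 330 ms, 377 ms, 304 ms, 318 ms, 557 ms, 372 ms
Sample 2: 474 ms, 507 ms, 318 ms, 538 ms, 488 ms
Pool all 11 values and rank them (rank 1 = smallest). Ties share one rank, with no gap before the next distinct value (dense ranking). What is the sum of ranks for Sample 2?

Sorted (ascending): 304, 318, 318, 330, 372, 377, 474, 488, 507, 538, 557
The 2 values of 318 share dense rank 2.
Remaining distinct values take the next consecutive integers.
Sample 2 values → pooled ranks: 474→6, 507→8, 318→2, 538→9, 488→7
Rank sum = 6 + 8 + 2 + 9 + 7 = 32

32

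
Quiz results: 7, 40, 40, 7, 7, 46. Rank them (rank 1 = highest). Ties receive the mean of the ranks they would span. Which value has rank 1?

Sorted (descending): 46, 40, 40, 7, 7, 7
The 2 values of 40 occupy positions 2–3 → average rank (2+3)/2 = 2.5.
The 3 values of 7 occupy positions 4–6 → average rank 5.
Rank 1 → value 46.

46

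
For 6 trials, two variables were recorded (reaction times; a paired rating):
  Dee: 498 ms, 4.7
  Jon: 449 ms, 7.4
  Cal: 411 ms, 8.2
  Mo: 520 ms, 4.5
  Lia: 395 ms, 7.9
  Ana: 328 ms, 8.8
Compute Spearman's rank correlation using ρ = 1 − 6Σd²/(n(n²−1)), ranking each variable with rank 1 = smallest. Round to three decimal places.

-0.943

Ranks of variable 1: 5, 4, 3, 6, 2, 1
Ranks of variable 2: 2, 3, 5, 1, 4, 6
d = r₁ − r₂: 3, 1, -2, 5, -2, -5
d²: 9, 1, 4, 25, 4, 25; Σd² = 68
ρ = 1 − 6·68/(6·35) = 1 − 408/210 = -0.943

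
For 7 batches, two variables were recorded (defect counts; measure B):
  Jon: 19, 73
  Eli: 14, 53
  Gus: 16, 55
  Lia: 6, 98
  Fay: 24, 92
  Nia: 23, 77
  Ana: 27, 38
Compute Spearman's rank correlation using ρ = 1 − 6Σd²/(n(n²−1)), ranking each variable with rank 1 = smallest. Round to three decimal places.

-0.286

Ranks of variable 1: 4, 2, 3, 1, 6, 5, 7
Ranks of variable 2: 4, 2, 3, 7, 6, 5, 1
d = r₁ − r₂: 0, 0, 0, -6, 0, 0, 6
d²: 0, 0, 0, 36, 0, 0, 36; Σd² = 72
ρ = 1 − 6·72/(7·48) = 1 − 432/336 = -0.286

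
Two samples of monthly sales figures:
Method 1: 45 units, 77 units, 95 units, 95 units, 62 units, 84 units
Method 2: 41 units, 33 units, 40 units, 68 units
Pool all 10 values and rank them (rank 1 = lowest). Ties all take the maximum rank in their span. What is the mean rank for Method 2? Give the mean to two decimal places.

Sorted (ascending): 33, 40, 41, 45, 62, 68, 77, 84, 95, 95
The 2 values of 95 occupy positions 9–10 → each gets rank 10.
Method 2 values → pooled ranks: 41→3, 33→1, 40→2, 68→6
Mean rank = (3 + 1 + 2 + 6) / 4 = 3.00

3.00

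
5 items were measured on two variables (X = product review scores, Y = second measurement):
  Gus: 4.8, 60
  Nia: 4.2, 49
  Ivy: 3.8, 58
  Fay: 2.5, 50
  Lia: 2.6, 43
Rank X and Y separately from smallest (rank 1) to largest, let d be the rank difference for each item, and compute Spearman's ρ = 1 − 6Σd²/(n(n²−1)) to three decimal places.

0.500

Ranks of variable 1: 5, 4, 3, 1, 2
Ranks of variable 2: 5, 2, 4, 3, 1
d = r₁ − r₂: 0, 2, -1, -2, 1
d²: 0, 4, 1, 4, 1; Σd² = 10
ρ = 1 − 6·10/(5·24) = 1 − 60/120 = 0.500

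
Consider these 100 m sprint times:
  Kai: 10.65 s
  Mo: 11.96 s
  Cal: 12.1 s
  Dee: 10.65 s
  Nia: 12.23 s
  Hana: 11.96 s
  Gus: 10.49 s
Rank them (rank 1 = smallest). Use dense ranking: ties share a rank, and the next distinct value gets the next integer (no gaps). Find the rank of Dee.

Sorted (ascending): 10.49, 10.65, 10.65, 11.96, 11.96, 12.1, 12.23
The 2 values of 10.65 share dense rank 2.
The 2 values of 11.96 share dense rank 3.
Remaining distinct values take the next consecutive integers.
Dee has value 10.65 s → rank 2.

2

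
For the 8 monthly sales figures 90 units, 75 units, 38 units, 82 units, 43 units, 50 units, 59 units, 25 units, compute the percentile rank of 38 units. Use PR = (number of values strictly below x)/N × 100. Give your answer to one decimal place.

12.5

N = 8.
Strictly below 38: 1. Equal to 38: 1.
PR = 1/8 × 100 = 12.5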